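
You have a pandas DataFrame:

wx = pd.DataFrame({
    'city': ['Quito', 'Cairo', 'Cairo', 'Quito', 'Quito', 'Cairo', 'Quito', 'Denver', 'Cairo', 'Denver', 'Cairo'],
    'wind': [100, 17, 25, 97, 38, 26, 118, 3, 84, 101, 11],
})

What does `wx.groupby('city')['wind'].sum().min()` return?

104

group by city, sum of wind:
city
Cairo     163
Denver    104
Quito     353
Name: wind, dtype: int64
Finally, min of the resulting series = 104.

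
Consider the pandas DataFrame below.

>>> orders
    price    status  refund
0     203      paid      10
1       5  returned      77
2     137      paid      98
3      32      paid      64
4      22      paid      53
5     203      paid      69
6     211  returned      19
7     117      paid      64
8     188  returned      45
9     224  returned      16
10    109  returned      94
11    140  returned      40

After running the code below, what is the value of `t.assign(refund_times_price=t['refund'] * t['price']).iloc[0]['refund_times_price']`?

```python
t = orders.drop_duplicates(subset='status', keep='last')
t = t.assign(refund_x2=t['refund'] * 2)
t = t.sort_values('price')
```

7488

drop duplicate status (keep=last):
    price    status  refund
7     117      paid      64
11    140  returned      40
add column refund_x2 = t['refund'] * 2:
    price    status  refund  refund_x2
7     117      paid      64        128
11    140  returned      40         80
sort by price:
    price    status  refund  refund_x2
7     117      paid      64        128
11    140  returned      40         80
add column refund_times_price = t['refund'] * t['price']:
    price    status  refund  refund_x2  refund_times_price
7     117      paid      64        128                7488
11    140  returned      40         80                5600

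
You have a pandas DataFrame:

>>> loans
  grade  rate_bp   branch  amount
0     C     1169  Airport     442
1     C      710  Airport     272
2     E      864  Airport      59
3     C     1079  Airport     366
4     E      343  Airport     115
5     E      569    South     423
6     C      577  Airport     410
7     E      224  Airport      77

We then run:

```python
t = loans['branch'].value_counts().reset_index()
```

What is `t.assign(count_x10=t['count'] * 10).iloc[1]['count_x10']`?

value_counts of branch:
branch
Airport    7
South      1
Name: count, dtype: int64
reset_index():
    branch  count
0  Airport      7
1    South      1
add column count_x10 = t['count'] * 10:
    branch  count  count_x10
0  Airport      7         70
1    South      1         10
Reading off the value at position 1, column 'count_x10', we get 10.

10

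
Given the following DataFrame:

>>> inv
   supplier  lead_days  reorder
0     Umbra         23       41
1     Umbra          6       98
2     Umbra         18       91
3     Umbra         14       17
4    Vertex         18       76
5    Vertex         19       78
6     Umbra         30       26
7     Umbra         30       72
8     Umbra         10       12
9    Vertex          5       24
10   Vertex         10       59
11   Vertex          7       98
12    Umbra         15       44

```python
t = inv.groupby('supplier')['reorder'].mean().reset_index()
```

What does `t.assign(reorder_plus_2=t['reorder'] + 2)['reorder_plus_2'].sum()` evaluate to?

group by supplier, mean of reorder:
supplier
Umbra     50.125
Vertex    67.000
Name: reorder, dtype: float64
reset_index():
  supplier  reorder
0    Umbra   50.125
1   Vertex   67.000
add column reorder_plus_2 = t['reorder'] + 2:
  supplier  reorder  reorder_plus_2
0    Umbra   50.125          52.125
1   Vertex   67.000          69.000
So sum() = 121.125.

121.125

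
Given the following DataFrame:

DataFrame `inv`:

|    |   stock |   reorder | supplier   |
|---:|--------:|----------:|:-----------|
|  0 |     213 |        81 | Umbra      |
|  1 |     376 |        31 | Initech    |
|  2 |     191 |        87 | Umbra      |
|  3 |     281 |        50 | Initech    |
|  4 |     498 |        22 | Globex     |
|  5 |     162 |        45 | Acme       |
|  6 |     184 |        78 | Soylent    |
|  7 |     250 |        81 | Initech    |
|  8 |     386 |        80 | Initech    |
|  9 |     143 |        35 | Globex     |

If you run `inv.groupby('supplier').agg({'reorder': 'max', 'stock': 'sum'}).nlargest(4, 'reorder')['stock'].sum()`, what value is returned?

2043

group by supplier: max(reorder), sum(stock):
          reorder  stock
supplier                
Acme           45    162
Globex         35    641
Initech        81   1293
Soylent        78    184
Umbra          87    404
take 4 rows with largest reorder:
          reorder  stock
supplier                
Umbra          87    404
Initech        81   1293
Soylent        78    184
Acme           45    162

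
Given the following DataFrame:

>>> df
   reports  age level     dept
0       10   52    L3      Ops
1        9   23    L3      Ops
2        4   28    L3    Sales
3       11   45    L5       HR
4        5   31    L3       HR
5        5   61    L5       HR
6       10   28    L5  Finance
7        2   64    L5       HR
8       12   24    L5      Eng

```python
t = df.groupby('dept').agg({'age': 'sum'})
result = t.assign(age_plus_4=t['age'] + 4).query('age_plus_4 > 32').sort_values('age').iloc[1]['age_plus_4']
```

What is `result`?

205

group by dept, sum of age:
         age
dept        
Eng       24
Finance   28
HR       201
Ops       75
Sales     28
add column age_plus_4 = t['age'] + 4:
         age  age_plus_4
dept                    
Eng       24          28
Finance   28          32
HR       201         205
Ops       75          79
Sales     28          32
filter rows where age_plus_4 > 32:
      age  age_plus_4
dept                 
HR    201         205
Ops    75          79
sort by age:
      age  age_plus_4
dept                 
Ops    75          79
HR    201         205
Taking the value at position 1, column 'age_plus_4' gives 205.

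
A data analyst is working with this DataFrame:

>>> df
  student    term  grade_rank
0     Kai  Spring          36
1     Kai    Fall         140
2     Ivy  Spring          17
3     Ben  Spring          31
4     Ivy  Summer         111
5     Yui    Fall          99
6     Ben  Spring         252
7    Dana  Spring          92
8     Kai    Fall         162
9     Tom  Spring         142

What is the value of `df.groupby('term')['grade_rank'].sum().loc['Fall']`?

group by term, sum of grade_rank:
term
Fall      401
Spring    570
Summer    111
Name: grade_rank, dtype: int64
Taking the value at index 'Fall' gives 401.

401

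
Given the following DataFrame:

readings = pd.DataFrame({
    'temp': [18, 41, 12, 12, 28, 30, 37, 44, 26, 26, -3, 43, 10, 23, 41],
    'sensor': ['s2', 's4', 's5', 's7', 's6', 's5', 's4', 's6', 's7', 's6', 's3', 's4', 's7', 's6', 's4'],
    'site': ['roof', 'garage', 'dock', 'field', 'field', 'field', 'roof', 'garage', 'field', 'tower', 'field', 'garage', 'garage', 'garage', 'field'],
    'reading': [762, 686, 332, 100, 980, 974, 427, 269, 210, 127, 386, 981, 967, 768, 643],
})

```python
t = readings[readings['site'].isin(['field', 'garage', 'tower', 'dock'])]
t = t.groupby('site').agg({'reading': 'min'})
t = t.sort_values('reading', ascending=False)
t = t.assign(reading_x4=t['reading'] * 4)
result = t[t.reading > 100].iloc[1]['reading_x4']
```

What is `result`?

filter rows where site in ['field', 'garage', 'tower', 'dock']:
    temp sensor    site  reading
1     41     s4  garage      686
2     12     s5    dock      332
3     12     s7   field      100
4     28     s6   field      980
5     30     s5   field      974
7     44     s6  garage      269
8     26     s7   field      210
9     26     s6   tower      127
10    -3     s3   field      386
11    43     s4  garage      981
12    10     s7  garage      967
13    23     s6  garage      768
14    41     s4   field      643
group by site, min of reading:
        reading
site           
dock        332
field       100
garage      269
tower       127
sort by reading descending:
        reading
site           
dock        332
garage      269
tower       127
field       100
add column reading_x4 = t['reading'] * 4:
        reading  reading_x4
site                       
dock        332        1328
garage      269        1076
tower       127         508
field       100         400
filter rows where reading > 100:
        reading  reading_x4
site                       
dock        332        1328
garage      269        1076
tower       127         508
Finally, value at position 1, column 'reading_x4' = 1076.

1076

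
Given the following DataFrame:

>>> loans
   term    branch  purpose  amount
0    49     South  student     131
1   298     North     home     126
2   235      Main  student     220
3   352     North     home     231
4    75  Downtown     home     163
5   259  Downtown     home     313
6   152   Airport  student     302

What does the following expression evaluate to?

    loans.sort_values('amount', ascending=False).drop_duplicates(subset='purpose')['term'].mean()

205.5

sort by amount descending:
   term    branch  purpose  amount
5   259  Downtown     home     313
6   152   Airport  student     302
3   352     North     home     231
2   235      Main  student     220
4    75  Downtown     home     163
0    49     South  student     131
1   298     North     home     126
drop duplicate purpose (keep=first):
   term    branch  purpose  amount
5   259  Downtown     home     313
6   152   Airport  student     302
So mean() = 205.5.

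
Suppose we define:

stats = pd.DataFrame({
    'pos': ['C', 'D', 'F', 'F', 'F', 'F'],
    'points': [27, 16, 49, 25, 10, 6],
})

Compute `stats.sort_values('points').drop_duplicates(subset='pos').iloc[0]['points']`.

6

sort by points:
  pos  points
5   F       6
4   F      10
1   D      16
3   F      25
0   C      27
2   F      49
drop duplicate pos (keep=first):
  pos  points
5   F       6
1   D      16
0   C      27
Reading off the value at position 0, column 'points', we get 6.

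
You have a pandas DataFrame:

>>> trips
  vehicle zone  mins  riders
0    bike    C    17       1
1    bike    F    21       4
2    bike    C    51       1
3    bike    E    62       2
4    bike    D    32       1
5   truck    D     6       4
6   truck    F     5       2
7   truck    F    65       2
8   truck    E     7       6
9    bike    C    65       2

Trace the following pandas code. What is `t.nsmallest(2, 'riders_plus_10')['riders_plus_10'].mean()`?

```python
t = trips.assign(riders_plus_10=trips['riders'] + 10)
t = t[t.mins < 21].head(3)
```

11.5

add column riders_plus_10 = trips['riders'] + 10:
  vehicle zone  mins  riders  riders_plus_10
0    bike    C    17       1              11
1    bike    F    21       4              14
2    bike    C    51       1              11
3    bike    E    62       2              12
4    bike    D    32       1              11
5   truck    D     6       4              14
6   truck    F     5       2              12
7   truck    F    65       2              12
8   truck    E     7       6              16
9    bike    C    65       2              12
filter rows where mins < 21:
  vehicle zone  mins  riders  riders_plus_10
0    bike    C    17       1              11
5   truck    D     6       4              14
6   truck    F     5       2              12
8   truck    E     7       6              16
take first 3 rows:
  vehicle zone  mins  riders  riders_plus_10
0    bike    C    17       1              11
5   truck    D     6       4              14
6   truck    F     5       2              12
take 2 rows with smallest riders_plus_10:
  vehicle zone  mins  riders  riders_plus_10
0    bike    C    17       1              11
6   truck    F     5       2              12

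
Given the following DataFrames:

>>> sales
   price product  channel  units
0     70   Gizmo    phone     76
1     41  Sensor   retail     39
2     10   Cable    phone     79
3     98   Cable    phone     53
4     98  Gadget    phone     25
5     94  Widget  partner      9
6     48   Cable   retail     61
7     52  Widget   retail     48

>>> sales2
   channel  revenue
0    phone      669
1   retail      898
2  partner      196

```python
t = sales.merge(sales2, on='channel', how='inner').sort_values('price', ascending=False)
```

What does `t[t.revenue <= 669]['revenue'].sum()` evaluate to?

merge on 'channel' (how='inner') → 8 rows:
   price product  channel  units  revenue
0     70   Gizmo    phone     76      669
1     41  Sensor   retail     39      898
2     10   Cable    phone     79      669
3     98   Cable    phone     53      669
4     98  Gadget    phone     25      669
5     94  Widget  partner      9      196
6     48   Cable   retail     61      898
7     52  Widget   retail     48      898
sort by price descending:
   price product  channel  units  revenue
3     98   Cable    phone     53      669
4     98  Gadget    phone     25      669
5     94  Widget  partner      9      196
0     70   Gizmo    phone     76      669
7     52  Widget   retail     48      898
6     48   Cable   retail     61      898
1     41  Sensor   retail     39      898
2     10   Cable    phone     79      669
filter rows where revenue <= 669:
   price product  channel  units  revenue
3     98   Cable    phone     53      669
4     98  Gadget    phone     25      669
5     94  Widget  partner      9      196
0     70   Gizmo    phone     76      669
2     10   Cable    phone     79      669
Reading off the sum of column 'revenue', we get 2872.

2872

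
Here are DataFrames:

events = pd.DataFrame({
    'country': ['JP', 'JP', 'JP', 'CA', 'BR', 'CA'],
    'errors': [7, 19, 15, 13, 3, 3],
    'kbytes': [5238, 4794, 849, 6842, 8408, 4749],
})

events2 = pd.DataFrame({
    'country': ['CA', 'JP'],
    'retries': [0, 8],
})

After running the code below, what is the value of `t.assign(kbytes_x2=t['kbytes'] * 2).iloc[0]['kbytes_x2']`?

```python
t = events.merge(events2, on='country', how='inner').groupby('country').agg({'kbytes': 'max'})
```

13684

merge on 'country' (how='inner') → 5 rows:
  country  errors  kbytes  retries
0      JP       7    5238        8
1      JP      19    4794        8
2      JP      15     849        8
3      CA      13    6842        0
4      CA       3    4749        0
group by country, max of kbytes:
         kbytes
country        
CA         6842
JP         5238
add column kbytes_x2 = t['kbytes'] * 2:
         kbytes  kbytes_x2
country                   
CA         6842      13684
JP         5238      10476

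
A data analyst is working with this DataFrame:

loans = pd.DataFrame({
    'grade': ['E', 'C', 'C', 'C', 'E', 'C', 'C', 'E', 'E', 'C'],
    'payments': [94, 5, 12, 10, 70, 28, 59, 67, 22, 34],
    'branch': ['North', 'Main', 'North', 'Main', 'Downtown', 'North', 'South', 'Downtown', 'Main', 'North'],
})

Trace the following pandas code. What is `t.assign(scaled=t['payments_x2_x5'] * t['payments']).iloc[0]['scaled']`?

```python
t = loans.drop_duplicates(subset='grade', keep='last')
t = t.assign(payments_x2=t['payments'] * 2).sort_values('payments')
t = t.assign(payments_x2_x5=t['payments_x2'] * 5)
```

4840

drop duplicate grade (keep=last):
  grade  payments branch
8     E        22   Main
9     C        34  North
add column payments_x2 = t['payments'] * 2:
  grade  payments branch  payments_x2
8     E        22   Main           44
9     C        34  North           68
sort by payments:
  grade  payments branch  payments_x2
8     E        22   Main           44
9     C        34  North           68
add column payments_x2_x5 = t['payments_x2'] * 5:
  grade  payments branch  payments_x2  payments_x2_x5
8     E        22   Main           44             220
9     C        34  North           68             340
add column scaled = t['payments_x2_x5'] * t['payments']:
  grade  payments branch  payments_x2  payments_x2_x5  scaled
8     E        22   Main           44             220    4840
9     C        34  North           68             340   11560
Hence 4840.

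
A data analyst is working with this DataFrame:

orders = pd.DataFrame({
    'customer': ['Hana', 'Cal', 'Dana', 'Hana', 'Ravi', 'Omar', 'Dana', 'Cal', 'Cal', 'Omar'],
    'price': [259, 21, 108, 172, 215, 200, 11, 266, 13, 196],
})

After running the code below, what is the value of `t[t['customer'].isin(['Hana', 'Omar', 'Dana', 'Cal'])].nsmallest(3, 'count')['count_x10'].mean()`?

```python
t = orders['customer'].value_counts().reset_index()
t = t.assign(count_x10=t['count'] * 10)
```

20.0

value_counts of customer:
customer
Cal     3
Hana    2
Dana    2
Omar    2
Ravi    1
Name: count, dtype: int64
reset_index():
  customer  count
0      Cal      3
1     Hana      2
2     Dana      2
3     Omar      2
4     Ravi      1
add column count_x10 = t['count'] * 10:
  customer  count  count_x10
0      Cal      3         30
1     Hana      2         20
2     Dana      2         20
3     Omar      2         20
4     Ravi      1         10
filter rows where customer in ['Hana', 'Omar', 'Dana', 'Cal']:
  customer  count  count_x10
0      Cal      3         30
1     Hana      2         20
2     Dana      2         20
3     Omar      2         20
take 3 rows with smallest count:
  customer  count  count_x10
1     Hana      2         20
2     Dana      2         20
3     Omar      2         20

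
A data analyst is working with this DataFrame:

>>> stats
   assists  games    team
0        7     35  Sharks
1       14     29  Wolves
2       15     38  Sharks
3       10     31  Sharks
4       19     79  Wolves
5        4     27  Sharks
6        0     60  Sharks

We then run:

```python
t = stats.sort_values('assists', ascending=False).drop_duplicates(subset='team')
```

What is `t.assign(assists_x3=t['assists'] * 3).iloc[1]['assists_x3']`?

45

sort by assists descending:
   assists  games    team
4       19     79  Wolves
2       15     38  Sharks
1       14     29  Wolves
3       10     31  Sharks
0        7     35  Sharks
5        4     27  Sharks
6        0     60  Sharks
drop duplicate team (keep=first):
   assists  games    team
4       19     79  Wolves
2       15     38  Sharks
add column assists_x3 = t['assists'] * 3:
   assists  games    team  assists_x3
4       19     79  Wolves          57
2       15     38  Sharks          45
Finally, value at position 1, column 'assists_x3' = 45.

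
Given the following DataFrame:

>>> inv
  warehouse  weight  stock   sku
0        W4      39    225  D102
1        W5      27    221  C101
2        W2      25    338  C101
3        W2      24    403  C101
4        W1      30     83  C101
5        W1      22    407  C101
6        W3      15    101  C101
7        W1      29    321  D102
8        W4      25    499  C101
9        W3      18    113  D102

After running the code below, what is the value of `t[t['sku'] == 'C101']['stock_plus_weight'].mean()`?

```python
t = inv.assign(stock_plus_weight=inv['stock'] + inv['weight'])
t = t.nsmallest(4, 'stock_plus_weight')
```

159.0

add column stock_plus_weight = inv['stock'] + inv['weight']:
  warehouse  weight  stock   sku  stock_plus_weight
0        W4      39    225  D102                264
1        W5      27    221  C101                248
2        W2      25    338  C101                363
3        W2      24    403  C101                427
4        W1      30     83  C101                113
5        W1      22    407  C101                429
6        W3      15    101  C101                116
7        W1      29    321  D102                350
8        W4      25    499  C101                524
9        W3      18    113  D102                131
take 4 rows with smallest stock_plus_weight:
  warehouse  weight  stock   sku  stock_plus_weight
4        W1      30     83  C101                113
6        W3      15    101  C101                116
9        W3      18    113  D102                131
1        W5      27    221  C101                248
filter rows where sku == 'C101':
  warehouse  weight  stock   sku  stock_plus_weight
4        W1      30     83  C101                113
6        W3      15    101  C101                116
1        W5      27    221  C101                248
The mean of column 'stock_plus_weight' is 159.0.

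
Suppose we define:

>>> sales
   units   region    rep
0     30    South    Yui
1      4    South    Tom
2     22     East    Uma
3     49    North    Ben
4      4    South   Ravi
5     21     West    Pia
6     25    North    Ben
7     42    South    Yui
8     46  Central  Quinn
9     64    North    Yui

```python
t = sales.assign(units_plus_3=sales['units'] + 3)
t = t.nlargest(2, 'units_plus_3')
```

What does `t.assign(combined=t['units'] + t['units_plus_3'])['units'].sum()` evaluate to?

add column units_plus_3 = sales['units'] + 3:
   units   region    rep  units_plus_3
0     30    South    Yui            33
1      4    South    Tom             7
2     22     East    Uma            25
3     49    North    Ben            52
4      4    South   Ravi             7
5     21     West    Pia            24
6     25    North    Ben            28
7     42    South    Yui            45
8     46  Central  Quinn            49
9     64    North    Yui            67
take 2 rows with largest units_plus_3:
   units region  rep  units_plus_3
9     64  North  Yui            67
3     49  North  Ben            52
add column combined = t['units'] + t['units_plus_3']:
   units region  rep  units_plus_3  combined
9     64  North  Yui            67       131
3     49  North  Ben            52       101

113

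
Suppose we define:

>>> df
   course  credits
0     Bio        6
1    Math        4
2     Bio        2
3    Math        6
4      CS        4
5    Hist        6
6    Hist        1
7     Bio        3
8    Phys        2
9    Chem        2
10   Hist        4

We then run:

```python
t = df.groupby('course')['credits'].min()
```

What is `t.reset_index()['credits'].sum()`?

15

group by course, min of credits:
course
Bio     2
CS      4
Chem    2
Hist    1
Math    4
Phys    2
Name: credits, dtype: int64
reset_index():
  course  credits
0    Bio        2
1     CS        4
2   Chem        2
3   Hist        1
4   Math        4
5   Phys        2
So sum() = 15.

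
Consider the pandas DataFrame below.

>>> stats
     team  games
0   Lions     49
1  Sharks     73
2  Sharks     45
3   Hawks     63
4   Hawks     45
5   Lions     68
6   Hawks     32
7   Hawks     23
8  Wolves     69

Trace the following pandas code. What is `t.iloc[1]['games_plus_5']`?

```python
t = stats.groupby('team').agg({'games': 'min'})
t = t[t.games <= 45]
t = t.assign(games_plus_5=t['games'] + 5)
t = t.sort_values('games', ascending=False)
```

group by team, min of games:
        games
team         
Hawks      23
Lions      49
Sharks     45
Wolves     69
filter rows where games <= 45:
        games
team         
Hawks      23
Sharks     45
add column games_plus_5 = t['games'] + 5:
        games  games_plus_5
team                       
Hawks      23            28
Sharks     45            50
sort by games descending:
        games  games_plus_5
team                       
Sharks     45            50
Hawks      23            28

28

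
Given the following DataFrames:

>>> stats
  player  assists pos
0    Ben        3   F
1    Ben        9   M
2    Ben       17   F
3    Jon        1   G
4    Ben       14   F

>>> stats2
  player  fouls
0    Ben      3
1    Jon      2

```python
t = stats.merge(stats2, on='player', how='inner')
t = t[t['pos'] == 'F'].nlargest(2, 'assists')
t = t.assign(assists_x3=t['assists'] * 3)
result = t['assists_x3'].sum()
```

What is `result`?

93

merge on 'player' (how='inner') → 5 rows:
  player  assists pos  fouls
0    Ben        3   F      3
1    Ben        9   M      3
2    Ben       17   F      3
3    Jon        1   G      2
4    Ben       14   F      3
filter rows where pos == 'F':
  player  assists pos  fouls
0    Ben        3   F      3
2    Ben       17   F      3
4    Ben       14   F      3
take 2 rows with largest assists:
  player  assists pos  fouls
2    Ben       17   F      3
4    Ben       14   F      3
add column assists_x3 = t['assists'] * 3:
  player  assists pos  fouls  assists_x3
2    Ben       17   F      3          51
4    Ben       14   F      3          42
sum of column 'assists_x3' → 93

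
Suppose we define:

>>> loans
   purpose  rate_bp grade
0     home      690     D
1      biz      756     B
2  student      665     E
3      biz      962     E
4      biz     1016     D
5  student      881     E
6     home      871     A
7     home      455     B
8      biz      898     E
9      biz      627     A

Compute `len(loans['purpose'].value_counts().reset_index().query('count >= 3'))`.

value_counts of purpose:
purpose
biz        5
home       3
student    2
Name: count, dtype: int64
reset_index():
   purpose  count
0      biz      5
1     home      3
2  student      2
filter rows where count >= 3:
  purpose  count
0     biz      5
1    home      3
Then the number of rows: 2

2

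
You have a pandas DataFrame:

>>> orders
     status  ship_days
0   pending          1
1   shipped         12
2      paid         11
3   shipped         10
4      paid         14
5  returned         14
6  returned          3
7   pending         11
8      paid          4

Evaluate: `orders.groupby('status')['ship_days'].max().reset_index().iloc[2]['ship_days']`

group by status, max of ship_days:
status
paid        14
pending     11
returned    14
shipped     12
Name: ship_days, dtype: int64
reset_index():
     status  ship_days
0      paid         14
1   pending         11
2  returned         14
3   shipped         12
The value at position 2, column 'ship_days' is 14.

14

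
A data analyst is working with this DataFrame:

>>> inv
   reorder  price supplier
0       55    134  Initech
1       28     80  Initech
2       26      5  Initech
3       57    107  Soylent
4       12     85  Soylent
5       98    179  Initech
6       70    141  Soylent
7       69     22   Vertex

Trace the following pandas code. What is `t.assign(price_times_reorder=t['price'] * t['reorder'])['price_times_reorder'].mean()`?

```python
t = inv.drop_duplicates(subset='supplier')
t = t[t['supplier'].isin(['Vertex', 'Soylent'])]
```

drop duplicate supplier (keep=first):
   reorder  price supplier
0       55    134  Initech
3       57    107  Soylent
7       69     22   Vertex
filter rows where supplier in ['Vertex', 'Soylent']:
   reorder  price supplier
3       57    107  Soylent
7       69     22   Vertex
add column price_times_reorder = t['price'] * t['reorder']:
   reorder  price supplier  price_times_reorder
3       57    107  Soylent                 6099
7       69     22   Vertex                 1518
So mean() = 3808.5.

3808.5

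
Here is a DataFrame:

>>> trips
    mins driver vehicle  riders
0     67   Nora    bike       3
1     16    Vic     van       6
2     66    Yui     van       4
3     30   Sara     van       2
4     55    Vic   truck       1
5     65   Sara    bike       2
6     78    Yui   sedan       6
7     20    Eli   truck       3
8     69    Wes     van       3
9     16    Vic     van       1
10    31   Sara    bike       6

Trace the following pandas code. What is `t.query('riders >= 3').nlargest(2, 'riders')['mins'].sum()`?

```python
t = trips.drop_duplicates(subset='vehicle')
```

drop duplicate vehicle (keep=first):
   mins driver vehicle  riders
0    67   Nora    bike       3
1    16    Vic     van       6
4    55    Vic   truck       1
6    78    Yui   sedan       6
filter rows where riders >= 3:
   mins driver vehicle  riders
0    67   Nora    bike       3
1    16    Vic     van       6
6    78    Yui   sedan       6
take 2 rows with largest riders:
   mins driver vehicle  riders
1    16    Vic     van       6
6    78    Yui   sedan       6

94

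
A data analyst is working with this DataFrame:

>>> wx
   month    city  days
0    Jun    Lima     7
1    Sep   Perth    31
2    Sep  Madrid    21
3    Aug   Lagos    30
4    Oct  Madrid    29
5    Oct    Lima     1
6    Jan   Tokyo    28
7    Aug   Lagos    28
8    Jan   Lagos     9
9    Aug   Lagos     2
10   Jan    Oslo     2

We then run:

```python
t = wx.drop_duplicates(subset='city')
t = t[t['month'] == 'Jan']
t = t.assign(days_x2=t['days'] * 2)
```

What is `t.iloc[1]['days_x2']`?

4

drop duplicate city (keep=first):
   month    city  days
0    Jun    Lima     7
1    Sep   Perth    31
2    Sep  Madrid    21
3    Aug   Lagos    30
6    Jan   Tokyo    28
10   Jan    Oslo     2
filter rows where month == 'Jan':
   month   city  days
6    Jan  Tokyo    28
10   Jan   Oslo     2
add column days_x2 = t['days'] * 2:
   month   city  days  days_x2
6    Jan  Tokyo    28       56
10   Jan   Oslo     2        4
Reading off the value at position 1, column 'days_x2', we get 4.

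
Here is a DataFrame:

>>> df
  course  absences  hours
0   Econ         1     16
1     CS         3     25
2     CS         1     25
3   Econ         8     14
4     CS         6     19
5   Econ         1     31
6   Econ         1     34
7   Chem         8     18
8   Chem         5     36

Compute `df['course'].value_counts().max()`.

4

value_counts of course:
course
Econ    4
CS      3
Chem    2
Name: count, dtype: int64
Hence 4.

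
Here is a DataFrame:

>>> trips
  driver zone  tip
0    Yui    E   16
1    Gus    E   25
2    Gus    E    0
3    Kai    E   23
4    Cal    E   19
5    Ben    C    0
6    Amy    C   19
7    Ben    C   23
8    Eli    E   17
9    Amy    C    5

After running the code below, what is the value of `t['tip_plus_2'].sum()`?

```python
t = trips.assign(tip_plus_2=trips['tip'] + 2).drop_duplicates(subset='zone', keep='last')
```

26

add column tip_plus_2 = trips['tip'] + 2:
  driver zone  tip  tip_plus_2
0    Yui    E   16          18
1    Gus    E   25          27
2    Gus    E    0           2
3    Kai    E   23          25
4    Cal    E   19          21
5    Ben    C    0           2
6    Amy    C   19          21
7    Ben    C   23          25
8    Eli    E   17          19
9    Amy    C    5           7
drop duplicate zone (keep=last):
  driver zone  tip  tip_plus_2
8    Eli    E   17          19
9    Amy    C    5           7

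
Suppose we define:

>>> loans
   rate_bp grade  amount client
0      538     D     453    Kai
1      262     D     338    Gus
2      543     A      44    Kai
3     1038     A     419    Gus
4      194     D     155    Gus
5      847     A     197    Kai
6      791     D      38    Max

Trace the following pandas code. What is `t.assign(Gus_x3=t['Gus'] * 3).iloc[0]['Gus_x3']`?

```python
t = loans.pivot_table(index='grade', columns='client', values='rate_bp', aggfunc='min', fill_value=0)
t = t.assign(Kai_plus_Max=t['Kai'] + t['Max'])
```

3114

pivot: rows=grade, cols=client, min(rate_bp):
client   Gus  Kai  Max
grade                 
A       1038  543    0
D        194  538  791
add column Kai_plus_Max = t['Kai'] + t['Max']:
client   Gus  Kai  Max  Kai_plus_Max
grade                               
A       1038  543    0           543
D        194  538  791          1329
add column Gus_x3 = t['Gus'] * 3:
client   Gus  Kai  Max  Kai_plus_Max  Gus_x3
grade                                       
A       1038  543    0           543    3114
D        194  538  791          1329     582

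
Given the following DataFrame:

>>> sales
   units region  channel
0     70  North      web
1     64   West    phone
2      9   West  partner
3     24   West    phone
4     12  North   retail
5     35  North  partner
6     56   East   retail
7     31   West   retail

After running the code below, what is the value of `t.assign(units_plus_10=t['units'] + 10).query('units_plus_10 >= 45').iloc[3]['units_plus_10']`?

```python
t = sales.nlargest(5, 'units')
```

45

take 5 rows with largest units:
   units region  channel
0     70  North      web
1     64   West    phone
6     56   East   retail
5     35  North  partner
7     31   West   retail
add column units_plus_10 = t['units'] + 10:
   units region  channel  units_plus_10
0     70  North      web             80
1     64   West    phone             74
6     56   East   retail             66
5     35  North  partner             45
7     31   West   retail             41
filter rows where units_plus_10 >= 45:
   units region  channel  units_plus_10
0     70  North      web             80
1     64   West    phone             74
6     56   East   retail             66
5     35  North  partner             45
Reading off the value at position 3, column 'units_plus_10', we get 45.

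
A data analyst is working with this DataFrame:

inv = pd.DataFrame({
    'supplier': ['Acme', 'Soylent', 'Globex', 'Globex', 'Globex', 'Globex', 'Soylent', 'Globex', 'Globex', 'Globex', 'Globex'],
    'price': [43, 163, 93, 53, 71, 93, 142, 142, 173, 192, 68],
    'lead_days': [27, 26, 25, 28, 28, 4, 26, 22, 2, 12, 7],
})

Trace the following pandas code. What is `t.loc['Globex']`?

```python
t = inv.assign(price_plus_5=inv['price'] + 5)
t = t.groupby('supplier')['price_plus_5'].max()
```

197

add column price_plus_5 = inv['price'] + 5:
   supplier  price  lead_days  price_plus_5
0      Acme     43         27            48
1   Soylent    163         26           168
2    Globex     93         25            98
3    Globex     53         28            58
4    Globex     71         28            76
5    Globex     93          4            98
6   Soylent    142         26           147
7    Globex    142         22           147
8    Globex    173          2           178
9    Globex    192         12           197
10   Globex     68          7            73
group by supplier, max of price_plus_5:
supplier
Acme        48
Globex     197
Soylent    168
Name: price_plus_5, dtype: int64
So loc['Globex'] = 197.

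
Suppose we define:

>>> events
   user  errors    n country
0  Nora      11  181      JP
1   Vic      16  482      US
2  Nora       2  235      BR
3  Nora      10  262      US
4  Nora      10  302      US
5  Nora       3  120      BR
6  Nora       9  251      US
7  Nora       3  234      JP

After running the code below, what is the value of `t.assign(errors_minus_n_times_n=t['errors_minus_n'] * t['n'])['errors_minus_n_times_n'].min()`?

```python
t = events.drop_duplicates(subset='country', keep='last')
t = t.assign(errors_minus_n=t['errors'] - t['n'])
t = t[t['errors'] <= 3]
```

-54054

drop duplicate country (keep=last):
   user  errors    n country
5  Nora       3  120      BR
6  Nora       9  251      US
7  Nora       3  234      JP
add column errors_minus_n = t['errors'] - t['n']:
   user  errors    n country  errors_minus_n
5  Nora       3  120      BR            -117
6  Nora       9  251      US            -242
7  Nora       3  234      JP            -231
filter rows where errors <= 3:
   user  errors    n country  errors_minus_n
5  Nora       3  120      BR            -117
7  Nora       3  234      JP            -231
add column errors_minus_n_times_n = t['errors_minus_n'] * t['n']:
   user  errors    n country  errors_minus_n  errors_minus_n_times_n
5  Nora       3  120      BR            -117                  -14040
7  Nora       3  234      JP            -231                  -54054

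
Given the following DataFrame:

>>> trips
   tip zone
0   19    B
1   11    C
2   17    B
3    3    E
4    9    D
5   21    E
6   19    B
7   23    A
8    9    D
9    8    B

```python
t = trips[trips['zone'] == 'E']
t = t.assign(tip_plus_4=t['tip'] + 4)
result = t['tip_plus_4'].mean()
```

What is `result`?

16.0

filter rows where zone == 'E':
   tip zone
3    3    E
5   21    E
add column tip_plus_4 = t['tip'] + 4:
   tip zone  tip_plus_4
3    3    E           7
5   21    E          25
Hence 16.0.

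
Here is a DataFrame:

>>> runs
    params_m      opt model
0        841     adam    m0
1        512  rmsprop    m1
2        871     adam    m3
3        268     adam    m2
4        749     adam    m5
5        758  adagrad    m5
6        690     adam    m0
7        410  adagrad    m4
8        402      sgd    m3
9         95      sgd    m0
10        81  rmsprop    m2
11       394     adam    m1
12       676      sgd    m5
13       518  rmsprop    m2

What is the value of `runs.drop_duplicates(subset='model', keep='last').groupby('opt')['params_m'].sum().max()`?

1173

drop duplicate model (keep=last):
    params_m      opt model
7        410  adagrad    m4
8        402      sgd    m3
9         95      sgd    m0
11       394     adam    m1
12       676      sgd    m5
13       518  rmsprop    m2
group by opt, sum of params_m:
opt
adagrad     410
adam        394
rmsprop     518
sgd        1173
Name: params_m, dtype: int64
max of the resulting series → 1173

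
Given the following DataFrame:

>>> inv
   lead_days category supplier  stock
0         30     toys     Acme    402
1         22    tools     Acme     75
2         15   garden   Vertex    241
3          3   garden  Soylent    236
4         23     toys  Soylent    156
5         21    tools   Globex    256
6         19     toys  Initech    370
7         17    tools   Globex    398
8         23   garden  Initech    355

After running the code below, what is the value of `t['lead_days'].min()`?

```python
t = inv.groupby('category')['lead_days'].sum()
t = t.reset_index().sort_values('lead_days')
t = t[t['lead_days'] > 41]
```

group by category, sum of lead_days:
category
garden    41
tools     60
toys      72
Name: lead_days, dtype: int64
reset_index():
  category  lead_days
0   garden         41
1    tools         60
2     toys         72
sort by lead_days:
  category  lead_days
0   garden         41
1    tools         60
2     toys         72
filter rows where lead_days > 41:
  category  lead_days
1    tools         60
2     toys         72
Taking the min of column 'lead_days' gives 60.

60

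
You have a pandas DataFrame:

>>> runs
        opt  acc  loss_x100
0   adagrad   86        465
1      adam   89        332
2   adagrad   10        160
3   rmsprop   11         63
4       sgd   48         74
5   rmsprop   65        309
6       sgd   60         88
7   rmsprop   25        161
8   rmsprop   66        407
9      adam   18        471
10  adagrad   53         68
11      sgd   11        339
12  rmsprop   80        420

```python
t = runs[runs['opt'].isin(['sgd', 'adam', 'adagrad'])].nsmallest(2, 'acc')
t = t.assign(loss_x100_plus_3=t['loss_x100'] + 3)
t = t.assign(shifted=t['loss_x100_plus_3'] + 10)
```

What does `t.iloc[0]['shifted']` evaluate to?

filter rows where opt in ['sgd', 'adam', 'adagrad']:
        opt  acc  loss_x100
0   adagrad   86        465
1      adam   89        332
2   adagrad   10        160
4       sgd   48         74
6       sgd   60         88
9      adam   18        471
10  adagrad   53         68
11      sgd   11        339
take 2 rows with smallest acc:
        opt  acc  loss_x100
2   adagrad   10        160
11      sgd   11        339
add column loss_x100_plus_3 = t['loss_x100'] + 3:
        opt  acc  loss_x100  loss_x100_plus_3
2   adagrad   10        160               163
11      sgd   11        339               342
add column shifted = t['loss_x100_plus_3'] + 10:
        opt  acc  loss_x100  loss_x100_plus_3  shifted
2   adagrad   10        160               163      173
11      sgd   11        339               342      352
Finally, value at position 0, column 'shifted' = 173.

173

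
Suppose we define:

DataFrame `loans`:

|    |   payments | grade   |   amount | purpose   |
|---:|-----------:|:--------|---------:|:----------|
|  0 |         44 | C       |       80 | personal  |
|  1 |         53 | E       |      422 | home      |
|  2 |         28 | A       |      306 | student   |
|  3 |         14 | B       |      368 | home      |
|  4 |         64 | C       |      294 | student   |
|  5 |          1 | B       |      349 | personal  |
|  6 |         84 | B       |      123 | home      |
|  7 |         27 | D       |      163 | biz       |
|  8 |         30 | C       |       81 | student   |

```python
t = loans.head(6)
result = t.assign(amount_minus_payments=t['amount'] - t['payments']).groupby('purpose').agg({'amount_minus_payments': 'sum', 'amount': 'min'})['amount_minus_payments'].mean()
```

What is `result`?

take first 6 rows:
   payments grade  amount   purpose
0        44     C      80  personal
1        53     E     422      home
2        28     A     306   student
3        14     B     368      home
4        64     C     294   student
5         1     B     349  personal
add column amount_minus_payments = t['amount'] - t['payments']:
   payments grade  amount   purpose  amount_minus_payments
0        44     C      80  personal                     36
1        53     E     422      home                    369
2        28     A     306   student                    278
3        14     B     368      home                    354
4        64     C     294   student                    230
5         1     B     349  personal                    348
group by purpose: sum(amount_minus_payments), min(amount):
          amount_minus_payments  amount
purpose                                
home                        723     368
personal                    384      80
student                     508     294
So mean() = 538.333333333.

538.333333333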